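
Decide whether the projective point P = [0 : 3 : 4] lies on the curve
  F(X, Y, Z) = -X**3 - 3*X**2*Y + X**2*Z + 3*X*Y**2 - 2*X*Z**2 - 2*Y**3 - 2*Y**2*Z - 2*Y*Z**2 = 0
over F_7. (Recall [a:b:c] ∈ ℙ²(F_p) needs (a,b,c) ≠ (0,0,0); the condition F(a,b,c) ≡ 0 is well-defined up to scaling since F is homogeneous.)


F(0,3,4) ≡ 2 (mod 7); P is NOT on the curve.

Evaluate F(0, 3, 4) term-by-term (mod 7).
  -X**3 ↦ -1·0·1·1 = 0
  -3*X**2*Y ↦ -3·0·3·1 = 0
  X**2*Z ↦ 1·0·1·4 = 0
  3*X*Y**2 ↦ 3·0·9·1 = 0
  -2*X*Z**2 ↦ -2·0·1·16 = 0
  -2*Y**3 ↦ -2·1·27·1 = -54
  -2*Y**2*Z ↦ -2·1·9·4 = -72
  -2*Y*Z**2 ↦ -2·1·3·16 = -96
Sum: F(0, 3, 4) = (0) + (0) + (0) + (0) + (0) + (-54) + (-72) + (-96) = -222.
Reducing mod 7: -222 ≡ 2 (mod 7).
Since F(a, b, c) ≡ 2 ≠ 0 (mod 7), P does NOT lie on the curve.


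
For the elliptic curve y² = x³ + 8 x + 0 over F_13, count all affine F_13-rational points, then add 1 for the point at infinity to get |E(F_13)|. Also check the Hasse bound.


Affine points = {(0, 0), (1, 3), (1, 10), (3, 5), (3, 8), (5, 3), (5, 10), (6, 2), (6, 11), (7, 3), (7, 10), (8, 2), (8, 11), (10, 1), (10, 12), (12, 2), (12, 11)}; affine count = 17; |E(F_13)| = 18.

Discriminant check: Δ ∝ 4a³ + 27b² = 4·8³ + 27·0² = 4·512 + 27·0 ≡ 7 (mod 13). Nonzero ⇒ E is nonsingular.
For each x ∈ F_13, compute rhs = x³ + 8·x + 0 mod 13, then count y ∈ F_13 with y² ≡ rhs.
  x = 0: rhs = 0, matching y values: 0 (1 points).
  x = 1: rhs = 9, matching y values: 3, 10 (2 points).
  x = 2: rhs = 11, matching y values: none (0 points).
  x = 3: rhs = 12, matching y values: 5, 8 (2 points).
  x = 4: rhs = 5, matching y values: none (0 points).
  x = 5: rhs = 9, matching y values: 3, 10 (2 points).
  x = 6: rhs = 4, matching y values: 2, 11 (2 points).
  x = 7: rhs = 9, matching y values: 3, 10 (2 points).
  x = 8: rhs = 4, matching y values: 2, 11 (2 points).
  x = 9: rhs = 8, matching y values: none (0 points).
  x = 10: rhs = 1, matching y values: 1, 12 (2 points).
  x = 11: rhs = 2, matching y values: none (0 points).
  x = 12: rhs = 4, matching y values: 2, 11 (2 points).
Total affine count: 17.
Full point count |E(F_13)| = 17 + 1 = 18.
Hasse bound: |18 − (13+1)| = |4| = 4 ≤ 2√13 ≈ 7.2111 ✓.


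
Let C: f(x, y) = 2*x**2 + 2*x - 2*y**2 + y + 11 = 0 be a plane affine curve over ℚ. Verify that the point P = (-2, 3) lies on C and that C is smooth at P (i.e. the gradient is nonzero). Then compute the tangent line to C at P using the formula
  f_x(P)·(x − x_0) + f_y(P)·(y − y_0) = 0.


Tangent line at P: -6*x - 11*y + 21 = 0.

Step 1: f(-2, 3) = 0, so P lies on C.
Step 2: partial derivatives
  f_x(x, y) = 4*x + 2, f_y(x, y) = 1 - 4*y.
  f_x(P) = -6, f_y(P) = -11 (gradient nonzero, so P is smooth).
Step 3: tangent line at P: -6·(x − -2) + -11·(y − 3) = 0.
Expanding: -6*x - 11*y + 21 = 0.


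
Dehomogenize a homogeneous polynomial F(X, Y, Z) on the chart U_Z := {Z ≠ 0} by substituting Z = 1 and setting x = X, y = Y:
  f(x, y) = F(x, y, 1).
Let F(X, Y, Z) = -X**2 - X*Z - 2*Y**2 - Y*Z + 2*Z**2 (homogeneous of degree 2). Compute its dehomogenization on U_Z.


f(x, y) = -x**2 - x - 2*y**2 - y + 2

On U_Z we set Z = 1. Each monomial c·X^i·Y^j·Z^k in F becomes c·x^i·y^j·1^k = c·x^i·y^j.
Substituting Z = 1: F(X, Y, 1) = -x**2 - x - 2*y**2 - y + 2.
Note: deg(f) ≤ deg(F) = 2; strict inequality happens when F is divisible by Z (lost terms).


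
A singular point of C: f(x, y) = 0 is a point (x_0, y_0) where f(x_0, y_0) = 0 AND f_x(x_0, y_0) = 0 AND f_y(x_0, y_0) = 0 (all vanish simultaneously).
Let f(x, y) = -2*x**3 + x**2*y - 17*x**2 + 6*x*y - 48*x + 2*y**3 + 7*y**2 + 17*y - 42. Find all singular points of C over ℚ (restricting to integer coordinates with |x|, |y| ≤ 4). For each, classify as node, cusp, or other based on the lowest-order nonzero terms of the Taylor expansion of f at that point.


Singular points: {(-3, -1)}; classification: cusp.

Compute partial derivatives:
  f_x = -6*x**2 + 2*x*y - 34*x + 6*y - 48.
  f_y = x**2 + 6*x + 6*y**2 + 14*y + 17.
Scan x_0 ∈ {−4, ..., 4}. For each x_0, f_y(x_0, y) is a polynomial in y; find its integer roots y ∈ {−4, ..., 4}, then test f_x and f at those candidates.
  x = -4: f_y(-4, y) = 6*y**2 + 14*y + 9; no integer root y with |y| ≤ 4.
  x = -3: f_y(-3, y) = 6*y**2 + 14*y + 8; vanishes at y ∈ {-1}. (-3, -1): f_x = 0, f = 0 — SINGULAR.
  x = -2: f_y(-2, y) = 6*y**2 + 14*y + 9; no integer root y with |y| ≤ 4.
  x = -1: f_y(-1, y) = 6*y**2 + 14*y + 12; no integer root y with |y| ≤ 4.
  x = 0: f_y(0, y) = 6*y**2 + 14*y + 17; no integer root y with |y| ≤ 4.
  x = 1: f_y(1, y) = 6*y**2 + 14*y + 24; no integer root y with |y| ≤ 4.
  x = 2: f_y(2, y) = 6*y**2 + 14*y + 33; no integer root y with |y| ≤ 4.
  x = 3: f_y(3, y) = 6*y**2 + 14*y + 44; no integer root y with |y| ≤ 4.
  x = 4: f_y(4, y) = 6*y**2 + 14*y + 57; no integer root y with |y| ≤ 4.
Only singular point on the grid: (-3, -1).
Classify: substitute x = -3 + u, y = -1 + v and expand: f = -2*u**3 + u**2*v + 2*v**3 + v**2.
No constant or linear terms (consistent with a singular point). Quadratic part: v**2. Cubic part: -2*u**3 + u**2*v + 2*v**3.
The quadratic part v**2 is a perfect square, so there is a single (double) tangent line v = 0, i.e. y = -1. Restricting the cubic part to that line (v = 0) leaves -2*u**3 ≠ 0, so f is not divisible by v and the branch is v² ≈ 2*u**3 to lowest order — this is a cusp.
Classification: cusp.


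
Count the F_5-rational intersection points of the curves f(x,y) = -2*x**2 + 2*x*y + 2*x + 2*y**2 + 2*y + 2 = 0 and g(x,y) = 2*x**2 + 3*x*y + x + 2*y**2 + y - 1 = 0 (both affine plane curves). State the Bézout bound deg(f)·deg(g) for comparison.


Common zeros: {(1, 4), (3, 0), (4, 1)}; count = 3; Bézout bound = 4.

deg(f) = 2, deg(g) = 2, so Bézout bound = 4.
Scan x ∈ F_5. For each x, list the y ∈ F_5 with f(x, y) ≡ 0 and those with g(x, y) ≡ 0 (mod 5); the common zeros in that column are the intersection.
  x = 0: f ≡ 0 at y ∈ ∅; g ≡ 0 at y ∈ {3, 4}; common: ∅.
  x = 1: f ≡ 0 at y ∈ {4}; g ≡ 0 at y ∈ {4}; common: {4}.
  x = 2: f ≡ 0 at y ∈ ∅; g ≡ 0 at y ∈ ∅; common: ∅.
  x = 3: f ≡ 0 at y ∈ {0, 1}; g ≡ 0 at y ∈ {0}; common: {0}.
  x = 4: f ≡ 0 at y ∈ {1, 4}; g ≡ 0 at y ∈ {0, 1}; common: {1}.
Collecting: common zeros = {(1, 4), (3, 0), (4, 1)}, so the count is 3.
Comparison with the Bézout bound: 3 ≤ 4 = deg(f)·deg(g), as expected for curves with no common component (the affine F_5-count falls short of the bound because intersections may lie at infinity, over extension fields, or carry multiplicity).


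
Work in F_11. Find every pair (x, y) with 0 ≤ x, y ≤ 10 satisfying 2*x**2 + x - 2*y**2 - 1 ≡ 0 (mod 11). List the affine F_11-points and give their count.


Affine F_11-points: {(0, 4), (0, 7), (1, 1), (1, 10), (4, 1), (4, 10), (5, 4), (5, 7), (6, 0), (10, 0)}; count = 10.

For each of the 121 pairs (x, y) ∈ F_11², evaluate f(x, y) mod 11. Record the zeros.
  x = 0: [0↦10, 1↦8, 2↦2, 3↦3, 4↦0, 5↦4, 6↦4, 7↦0, 8↦3, 9↦2, 10↦8]  zeros at y ∈ {4, 7}
  x = 1: [0↦2, 1↦0, 2↦5, 3↦6, 4↦3, 5↦7, 6↦7, 7↦3, 8↦6, 9↦5, 10↦0]  zeros at y ∈ {1, 10}
  x = 2: [0↦9, 1↦7, 2↦1, 3↦2, 4↦10, 5↦3, 6↦3, 7↦10, 8↦2, 9↦1, 10↦7]  zeros at y ∈ ∅
  x = 3: [0↦9, 1↦7, 2↦1, 3↦2, 4↦10, 5↦3, 6↦3, 7↦10, 8↦2, 9↦1, 10↦7]  zeros at y ∈ ∅
  x = 4: [0↦2, 1↦0, 2↦5, 3↦6, 4↦3, 5↦7, 6↦7, 7↦3, 8↦6, 9↦5, 10↦0]  zeros at y ∈ {1, 10}
  x = 5: [0↦10, 1↦8, 2↦2, 3↦3, 4↦0, 5↦4, 6↦4, 7↦0, 8↦3, 9↦2, 10↦8]  zeros at y ∈ {4, 7}
  x = 6: [0↦0, 1↦9, 2↦3, 3↦4, 4↦1, 5↦5, 6↦5, 7↦1, 8↦4, 9↦3, 10↦9]  zeros at y ∈ {0}
  x = 7: [0↦5, 1↦3, 2↦8, 3↦9, 4↦6, 5↦10, 6↦10, 7↦6, 8↦9, 9↦8, 10↦3]  zeros at y ∈ ∅
  x = 8: [0↦3, 1↦1, 2↦6, 3↦7, 4↦4, 5↦8, 6↦8, 7↦4, 8↦7, 9↦6, 10↦1]  zeros at y ∈ ∅
  x = 9: [0↦5, 1↦3, 2↦8, 3↦9, 4↦6, 5↦10, 6↦10, 7↦6, 8↦9, 9↦8, 10↦3]  zeros at y ∈ ∅
  x = 10: [0↦0, 1↦9, 2↦3, 3↦4, 4↦1, 5↦5, 6↦5, 7↦1, 8↦4, 9↦3, 10↦9]  zeros at y ∈ {0}
Collecting zeros: affine points = {(0, 4), (0, 7), (1, 1), (1, 10), (4, 1), (4, 10), (5, 4), (5, 7), (6, 0), (10, 0)}.
Total count |C(F_11)_aff| = 10.


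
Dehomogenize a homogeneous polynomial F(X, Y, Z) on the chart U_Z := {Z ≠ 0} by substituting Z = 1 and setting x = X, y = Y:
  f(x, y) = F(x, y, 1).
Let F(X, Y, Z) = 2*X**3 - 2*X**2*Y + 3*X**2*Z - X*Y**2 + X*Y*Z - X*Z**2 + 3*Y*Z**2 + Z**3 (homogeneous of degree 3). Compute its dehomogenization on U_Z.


f(x, y) = 2*x**3 - 2*x**2*y + 3*x**2 - x*y**2 + x*y - x + 3*y + 1

On U_Z we set Z = 1. Each monomial c·X^i·Y^j·Z^k in F becomes c·x^i·y^j·1^k = c·x^i·y^j.
Substituting Z = 1: F(X, Y, 1) = 2*x**3 - 2*x**2*y + 3*x**2 - x*y**2 + x*y - x + 3*y + 1.
Note: deg(f) ≤ deg(F) = 3; strict inequality happens when F is divisible by Z (lost terms).


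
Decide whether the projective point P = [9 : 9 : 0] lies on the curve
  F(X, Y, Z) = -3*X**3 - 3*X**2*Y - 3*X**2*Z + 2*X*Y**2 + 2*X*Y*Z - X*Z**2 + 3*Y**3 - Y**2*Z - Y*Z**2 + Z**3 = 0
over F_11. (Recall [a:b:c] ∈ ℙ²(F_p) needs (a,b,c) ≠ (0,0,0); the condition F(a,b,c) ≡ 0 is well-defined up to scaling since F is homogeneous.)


F(9,9,0) ≡ 8 (mod 11); P is NOT on the curve.

Evaluate F(9, 9, 0) term-by-term (mod 11).
  -3*X**3 ↦ -3·729·1·1 = -2187
  -3*X**2*Y ↦ -3·81·9·1 = -2187
  -3*X**2*Z ↦ -3·81·1·0 = 0
  2*X*Y**2 ↦ 2·9·81·1 = 1458
  2*X*Y*Z ↦ 2·9·9·0 = 0
  -X*Z**2 ↦ -1·9·1·0 = 0
  3*Y**3 ↦ 3·1·729·1 = 2187
  -Y**2*Z ↦ -1·1·81·0 = 0
  -Y*Z**2 ↦ -1·1·9·0 = 0
  Z**3 ↦ 1·1·1·0 = 0
Sum: F(9, 9, 0) = (-2187) + (-2187) + (0) + (1458) + (0) + (0) + (2187) + (0) + (0) + (0) = -729.
Reducing mod 11: -729 ≡ 8 (mod 11).
Since F(a, b, c) ≡ 8 ≠ 0 (mod 11), P does NOT lie on the curve.


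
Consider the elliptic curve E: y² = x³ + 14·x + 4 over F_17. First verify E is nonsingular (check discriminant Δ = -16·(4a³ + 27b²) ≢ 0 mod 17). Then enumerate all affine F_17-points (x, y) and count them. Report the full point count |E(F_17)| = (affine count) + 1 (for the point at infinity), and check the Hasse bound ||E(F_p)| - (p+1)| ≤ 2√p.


Affine points = {(0, 2), (0, 15), (1, 6), (1, 11), (6, 7), (6, 10), (8, 4), (8, 13), (9, 3), (9, 14), (12, 8), (12, 9), (15, 6), (15, 11)}; affine count = 14; |E(F_17)| = 15.

Discriminant check: Δ ∝ 4a³ + 27b² = 4·14³ + 27·4² = 4·2744 + 27·16 ≡ 1 (mod 17). Nonzero ⇒ E is nonsingular.
For each x ∈ F_17, compute rhs = x³ + 14·x + 4 mod 17, then count y ∈ F_17 with y² ≡ rhs.
  x = 0: rhs = 4, matching y values: 2, 15 (2 points).
  x = 1: rhs = 2, matching y values: 6, 11 (2 points).
  x = 2: rhs = 6, matching y values: none (0 points).
  x = 3: rhs = 5, matching y values: none (0 points).
  x = 4: rhs = 5, matching y values: none (0 points).
  x = 5: rhs = 12, matching y values: none (0 points).
  x = 6: rhs = 15, matching y values: 7, 10 (2 points).
  x = 7: rhs = 3, matching y values: none (0 points).
  x = 8: rhs = 16, matching y values: 4, 13 (2 points).
  x = 9: rhs = 9, matching y values: 3, 14 (2 points).
  x = 10: rhs = 5, matching y values: none (0 points).
  x = 11: rhs = 10, matching y values: none (0 points).
  x = 12: rhs = 13, matching y values: 8, 9 (2 points).
  x = 13: rhs = 3, matching y values: none (0 points).
  x = 14: rhs = 3, matching y values: none (0 points).
  x = 15: rhs = 2, matching y values: 6, 11 (2 points).
  x = 16: rhs = 6, matching y values: none (0 points).
Total affine count: 14.
Full point count |E(F_17)| = 14 + 1 = 15.
Hasse bound: |15 − (17+1)| = |-3| = 3 ≤ 2√17 ≈ 8.2462 ✓.


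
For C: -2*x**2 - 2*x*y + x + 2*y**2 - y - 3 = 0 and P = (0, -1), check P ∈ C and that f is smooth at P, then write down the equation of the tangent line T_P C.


Tangent line at P: 3*x - 5*y - 5 = 0.

Step 1: f(0, -1) = 0, so P lies on C.
Step 2: partial derivatives
  f_x(x, y) = -4*x - 2*y + 1, f_y(x, y) = -2*x + 4*y - 1.
  f_x(P) = 3, f_y(P) = -5 (gradient nonzero, so P is smooth).
Step 3: tangent line at P: 3·(x − 0) + -5·(y − -1) = 0.
Expanding: 3*x - 5*y - 5 = 0.


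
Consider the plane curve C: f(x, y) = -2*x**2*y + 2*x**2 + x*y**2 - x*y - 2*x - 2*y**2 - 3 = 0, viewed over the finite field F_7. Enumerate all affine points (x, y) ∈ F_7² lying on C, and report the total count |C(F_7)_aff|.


Affine F_7-points: {(0, 3), (0, 4), (1, 1), (1, 3), (2, 5), (4, 0), (4, 4)}; count = 7.

For each of the 49 pairs (x, y) ∈ F_7², evaluate f(x, y) mod 7. Record the zeros.
  x = 0: [0↦4, 1↦2, 2↦3, 3↦0, 4↦0, 5↦3, 6↦2]  zeros at y ∈ {3, 4}
  x = 1: [0↦4, 1↦0, 2↦1, 3↦0, 4↦4, 5↦6, 6↦6]  zeros at y ∈ {1, 3}
  x = 2: [0↦1, 1↦5, 2↦2, 3↦6, 4↦3, 5↦0, 6↦4]  zeros at y ∈ {5}
  x = 3: [0↦2, 1↦3, 2↦6, 3↦4, 4↦4, 5↦6, 6↦3]  zeros at y ∈ ∅
  x = 4: [0↦0, 1↦1, 2↦6, 3↦1, 4↦0, 5↦3, 6↦3]  zeros at y ∈ {0, 4}
  x = 5: [0↦2, 1↦6, 2↦2, 3↦4, 4↦5, 5↦5, 6↦4]  zeros at y ∈ ∅
  x = 6: [0↦1, 1↦4, 2↦1, 3↦6, 4↦5, 5↦5, 6↦6]  zeros at y ∈ ∅
Collecting zeros: affine points = {(0, 3), (0, 4), (1, 1), (1, 3), (2, 5), (4, 0), (4, 4)}.
Total count |C(F_7)_aff| = 7.


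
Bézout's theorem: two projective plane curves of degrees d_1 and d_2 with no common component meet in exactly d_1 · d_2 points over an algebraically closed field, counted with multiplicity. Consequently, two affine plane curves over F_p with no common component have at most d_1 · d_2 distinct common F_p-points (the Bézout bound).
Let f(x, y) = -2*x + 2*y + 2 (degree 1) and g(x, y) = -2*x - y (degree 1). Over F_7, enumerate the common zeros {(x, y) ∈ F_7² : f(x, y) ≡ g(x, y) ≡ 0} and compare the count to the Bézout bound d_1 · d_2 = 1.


Common zeros: {(5, 4)}; count = 1; Bézout bound = 1.

deg(f) = 1, deg(g) = 1, so Bézout bound = 1.
Scan x ∈ F_7. For each x, list the y ∈ F_7 with f(x, y) ≡ 0 and those with g(x, y) ≡ 0 (mod 7); the common zeros in that column are the intersection.
  x = 0: f ≡ 0 at y ∈ {6}; g ≡ 0 at y ∈ {0}; common: ∅.
  x = 1: f ≡ 0 at y ∈ {0}; g ≡ 0 at y ∈ {5}; common: ∅.
  x = 2: f ≡ 0 at y ∈ {1}; g ≡ 0 at y ∈ {3}; common: ∅.
  x = 3: f ≡ 0 at y ∈ {2}; g ≡ 0 at y ∈ {1}; common: ∅.
  x = 4: f ≡ 0 at y ∈ {3}; g ≡ 0 at y ∈ {6}; common: ∅.
  x = 5: f ≡ 0 at y ∈ {4}; g ≡ 0 at y ∈ {4}; common: {4}.
  x = 6: f ≡ 0 at y ∈ {5}; g ≡ 0 at y ∈ {2}; common: ∅.
Collecting: common zeros = {(5, 4)}, so the count is 1.
Comparison with the Bézout bound: 1 ≤ 1 = deg(f)·deg(g), as expected for curves with no common component (the bound is attained).


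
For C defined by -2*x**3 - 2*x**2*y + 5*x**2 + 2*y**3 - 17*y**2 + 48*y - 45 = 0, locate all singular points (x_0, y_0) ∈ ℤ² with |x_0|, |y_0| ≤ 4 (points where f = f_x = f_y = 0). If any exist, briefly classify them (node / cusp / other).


Singular points: {(0, 3)}; classification: node.

Compute partial derivatives:
  f_x = -6*x**2 - 4*x*y + 10*x.
  f_y = -2*x**2 + 6*y**2 - 34*y + 48.
Scan x_0 ∈ {−4, ..., 4}. For each x_0, f_y(x_0, y) is a polynomial in y; find its integer roots y ∈ {−4, ..., 4}, then test f_x and f at those candidates.
  x = -4: f_y(-4, y) = 6*y**2 - 34*y + 16; no integer root y with |y| ≤ 4.
  x = -3: f_y(-3, y) = 6*y**2 - 34*y + 30; no integer root y with |y| ≤ 4.
  x = -2: f_y(-2, y) = 6*y**2 - 34*y + 40; vanishes at y ∈ {4}. (-2, 4): f_x = -12 ≠ 0.
  x = -1: f_y(-1, y) = 6*y**2 - 34*y + 46; no integer root y with |y| ≤ 4.
  x = 0: f_y(0, y) = 6*y**2 - 34*y + 48; vanishes at y ∈ {3}. (0, 3): f_x = 0, f = 0 — SINGULAR.
  x = 1: f_y(1, y) = 6*y**2 - 34*y + 46; no integer root y with |y| ≤ 4.
  x = 2: f_y(2, y) = 6*y**2 - 34*y + 40; vanishes at y ∈ {4}. (2, 4): f_x = -36 ≠ 0.
  x = 3: f_y(3, y) = 6*y**2 - 34*y + 30; no integer root y with |y| ≤ 4.
  x = 4: f_y(4, y) = 6*y**2 - 34*y + 16; no integer root y with |y| ≤ 4.
Only singular point on the grid: (0, 3).
Classify: substitute x = 0 + u, y = 3 + v and expand: f = -2*u**3 - 2*u**2*v - u**2 + 2*v**3 + v**2.
No constant or linear terms (consistent with a singular point). Quadratic part: -u**2 + v**2. Cubic part: -2*u**3 - 2*u**2*v + 2*v**3.
The quadratic part v**2 - u**2 = (v − u)(v + u) splits into two distinct linear factors, so there are two distinct tangent lines y − 3 = ±(x − 0) — this is a node (ordinary double point).
Classification: node.


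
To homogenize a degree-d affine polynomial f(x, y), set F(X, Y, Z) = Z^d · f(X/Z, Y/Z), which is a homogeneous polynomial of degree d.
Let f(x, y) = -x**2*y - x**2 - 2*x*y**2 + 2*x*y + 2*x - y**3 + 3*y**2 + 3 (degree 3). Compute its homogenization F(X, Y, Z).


F(X, Y, Z) = -X**2*Y - X**2*Z - 2*X*Y**2 + 2*X*Y*Z + 2*X*Z**2 - Y**3 + 3*Y**2*Z + 3*Z**3

deg(f) = 3.
Substitute x = X/Z, y = Y/Z into f, then multiply by Z^3.
  monomial -1·x^2·y^1 ↦ -1·X^2·Y^1·Z^0.
  monomial -1·x^2·y^0 ↦ -1·X^2·Y^0·Z^1.
  monomial -2·x^1·y^2 ↦ -2·X^1·Y^2·Z^0.
  monomial 2·x^1·y^1 ↦ 2·X^1·Y^1·Z^1.
  monomial 2·x^1·y^0 ↦ 2·X^1·Y^0·Z^2.
  monomial -1·x^0·y^3 ↦ -1·X^0·Y^3·Z^0.
  monomial 3·x^0·y^2 ↦ 3·X^0·Y^2·Z^1.
  monomial 3·x^0·y^0 ↦ 3·X^0·Y^0·Z^3.
Collecting: F(X, Y, Z) = -X**2*Y - X**2*Z - 2*X*Y**2 + 2*X*Y*Z + 2*X*Z**2 - Y**3 + 3*Y**2*Z + 3*Z**3.


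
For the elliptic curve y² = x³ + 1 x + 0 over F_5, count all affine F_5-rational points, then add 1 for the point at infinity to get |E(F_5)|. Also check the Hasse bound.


Affine points = {(0, 0), (2, 0), (3, 0)}; affine count = 3; |E(F_5)| = 4.

Discriminant check: Δ ∝ 4a³ + 27b² = 4·1³ + 27·0² = 4·1 + 27·0 ≡ 4 (mod 5). Nonzero ⇒ E is nonsingular.
For each x ∈ F_5, compute rhs = x³ + 1·x + 0 mod 5, then count y ∈ F_5 with y² ≡ rhs.
  x = 0: rhs = 0, matching y values: 0 (1 points).
  x = 1: rhs = 2, matching y values: none (0 points).
  x = 2: rhs = 0, matching y values: 0 (1 points).
  x = 3: rhs = 0, matching y values: 0 (1 points).
  x = 4: rhs = 3, matching y values: none (0 points).
Total affine count: 3.
Full point count |E(F_5)| = 3 + 1 = 4.
Hasse bound: |4 − (5+1)| = |-2| = 2 ≤ 2√5 ≈ 4.4721 ✓.


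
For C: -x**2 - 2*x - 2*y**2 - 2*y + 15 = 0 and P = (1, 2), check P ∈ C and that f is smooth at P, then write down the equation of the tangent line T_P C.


Tangent line at P: -4*x - 10*y + 24 = 0.

Step 1: f(1, 2) = 0, so P lies on C.
Step 2: partial derivatives
  f_x(x, y) = -2*x - 2, f_y(x, y) = -4*y - 2.
  f_x(P) = -4, f_y(P) = -10 (gradient nonzero, so P is smooth).
Step 3: tangent line at P: -4·(x − 1) + -10·(y − 2) = 0.
Expanding: -4*x - 10*y + 24 = 0.


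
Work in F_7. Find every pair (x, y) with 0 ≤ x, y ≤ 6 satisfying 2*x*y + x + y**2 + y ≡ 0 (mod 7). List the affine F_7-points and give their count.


Affine F_7-points: {(0, 0), (0, 6), (3, 2), (3, 5), (4, 1), (4, 4)}; count = 6.

For each of the 49 pairs (x, y) ∈ F_7², evaluate f(x, y) mod 7. Record the zeros.
  x = 0: [0↦0, 1↦2, 2↦6, 3↦5, 4↦6, 5↦2, 6↦0]  zeros at y ∈ {0, 6}
  x = 1: [0↦1, 1↦5, 2↦4, 3↦5, 4↦1, 5↦6, 6↦6]  zeros at y ∈ ∅
  x = 2: [0↦2, 1↦1, 2↦2, 3↦5, 4↦3, 5↦3, 6↦5]  zeros at y ∈ ∅
  x = 3: [0↦3, 1↦4, 2↦0, 3↦5, 4↦5, 5↦0, 6↦4]  zeros at y ∈ {2, 5}
  x = 4: [0↦4, 1↦0, 2↦5, 3↦5, 4↦0, 5↦4, 6↦3]  zeros at y ∈ {1, 4}
  x = 5: [0↦5, 1↦3, 2↦3, 3↦5, 4↦2, 5↦1, 6↦2]  zeros at y ∈ ∅
  x = 6: [0↦6, 1↦6, 2↦1, 3↦5, 4↦4, 5↦5, 6↦1]  zeros at y ∈ ∅
Collecting zeros: affine points = {(0, 0), (0, 6), (3, 2), (3, 5), (4, 1), (4, 4)}.
Total count |C(F_7)_aff| = 6.


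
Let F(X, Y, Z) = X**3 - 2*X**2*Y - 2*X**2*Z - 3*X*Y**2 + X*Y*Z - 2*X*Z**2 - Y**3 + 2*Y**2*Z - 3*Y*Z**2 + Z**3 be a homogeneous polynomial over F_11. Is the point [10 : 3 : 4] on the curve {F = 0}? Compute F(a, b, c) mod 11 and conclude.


F(10,3,4) ≡ 8 (mod 11); P is NOT on the curve.

Evaluate F(10, 3, 4) term-by-term (mod 11).
  X**3 ↦ 1·1000·1·1 = 1000
  -2*X**2*Y ↦ -2·100·3·1 = -600
  -2*X**2*Z ↦ -2·100·1·4 = -800
  -3*X*Y**2 ↦ -3·10·9·1 = -270
  X*Y*Z ↦ 1·10·3·4 = 120
  -2*X*Z**2 ↦ -2·10·1·16 = -320
  -Y**3 ↦ -1·1·27·1 = -27
  2*Y**2*Z ↦ 2·1·9·4 = 72
  -3*Y*Z**2 ↦ -3·1·3·16 = -144
  Z**3 ↦ 1·1·1·64 = 64
Sum: F(10, 3, 4) = (1000) + (-600) + (-800) + (-270) + (120) + (-320) + (-27) + (72) + (-144) + (64) = -905.
Reducing mod 11: -905 ≡ 8 (mod 11).
Since F(a, b, c) ≡ 8 ≠ 0 (mod 11), P does NOT lie on the curve.


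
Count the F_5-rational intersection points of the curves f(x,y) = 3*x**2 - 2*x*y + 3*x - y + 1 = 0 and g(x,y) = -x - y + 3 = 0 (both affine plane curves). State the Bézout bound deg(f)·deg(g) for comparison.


Common zeros: {(4, 4)}; count = 1; Bézout bound = 2.

deg(f) = 2, deg(g) = 1, so Bézout bound = 2.
Scan x ∈ F_5. For each x, list the y ∈ F_5 with f(x, y) ≡ 0 and those with g(x, y) ≡ 0 (mod 5); the common zeros in that column are the intersection.
  x = 0: f ≡ 0 at y ∈ {1}; g ≡ 0 at y ∈ {3}; common: ∅.
  x = 1: f ≡ 0 at y ∈ {4}; g ≡ 0 at y ∈ {2}; common: ∅.
  x = 2: f ≡ 0 at y ∈ ∅; g ≡ 0 at y ∈ {1}; common: ∅.
  x = 3: f ≡ 0 at y ∈ {1}; g ≡ 0 at y ∈ {0}; common: ∅.
  x = 4: f ≡ 0 at y ∈ {4}; g ≡ 0 at y ∈ {4}; common: {4}.
Collecting: common zeros = {(4, 4)}, so the count is 1.
Comparison with the Bézout bound: 1 ≤ 2 = deg(f)·deg(g), as expected for curves with no common component (the affine F_5-count falls short of the bound because intersections may lie at infinity, over extension fields, or carry multiplicity).


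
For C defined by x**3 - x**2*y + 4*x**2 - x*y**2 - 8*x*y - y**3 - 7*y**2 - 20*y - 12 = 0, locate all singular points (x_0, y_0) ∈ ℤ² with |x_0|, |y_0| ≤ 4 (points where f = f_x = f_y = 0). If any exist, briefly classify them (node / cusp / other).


Singular points: {(-2, -2)}; classification: cusp.

Compute partial derivatives:
  f_x = 3*x**2 - 2*x*y + 8*x - y**2 - 8*y.
  f_y = -x**2 - 2*x*y - 8*x - 3*y**2 - 14*y - 20.
Scan x_0 ∈ {−4, ..., 4}. For each x_0, f_y(x_0, y) is a polynomial in y; find its integer roots y ∈ {−4, ..., 4}, then test f_x and f at those candidates.
  x = -4: f_y(-4, y) = -3*y**2 - 6*y - 4; no integer root y with |y| ≤ 4.
  x = -3: f_y(-3, y) = -3*y**2 - 8*y - 5; vanishes at y ∈ {-1}. (-3, -1): f_x = 4 ≠ 0.
  x = -2: f_y(-2, y) = -3*y**2 - 10*y - 8; vanishes at y ∈ {-2}. (-2, -2): f_x = 0, f = 0 — SINGULAR.
  x = -1: f_y(-1, y) = -3*y**2 - 12*y - 13; no integer root y with |y| ≤ 4.
  x = 0: f_y(0, y) = -3*y**2 - 14*y - 20; no integer root y with |y| ≤ 4.
  x = 1: f_y(1, y) = -3*y**2 - 16*y - 29; no integer root y with |y| ≤ 4.
  x = 2: f_y(2, y) = -3*y**2 - 18*y - 40; no integer root y with |y| ≤ 4.
  x = 3: f_y(3, y) = -3*y**2 - 20*y - 53; no integer root y with |y| ≤ 4.
  x = 4: f_y(4, y) = -3*y**2 - 22*y - 68; no integer root y with |y| ≤ 4.
Only singular point on the grid: (-2, -2).
Classify: substitute x = -2 + u, y = -2 + v and expand: f = u**3 - u**2*v - u*v**2 - v**3 + v**2.
No constant or linear terms (consistent with a singular point). Quadratic part: v**2. Cubic part: u**3 - u**2*v - u*v**2 - v**3.
The quadratic part v**2 is a perfect square, so there is a single (double) tangent line v = 0, i.e. y = -2. Restricting the cubic part to that line (v = 0) leaves u**3 ≠ 0, so f is not divisible by v and the branch is v² ≈ -u**3 to lowest order — this is a cusp.
Classification: cusp.


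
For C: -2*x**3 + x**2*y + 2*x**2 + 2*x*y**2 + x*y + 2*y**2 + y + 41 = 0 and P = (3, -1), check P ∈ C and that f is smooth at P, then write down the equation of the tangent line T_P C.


Tangent line at P: -47*x - 3*y + 138 = 0.

Step 1: f(3, -1) = 0, so P lies on C.
Step 2: partial derivatives
  f_x(x, y) = -6*x**2 + 2*x*y + 4*x + 2*y**2 + y, f_y(x, y) = x**2 + 4*x*y + x + 4*y + 1.
  f_x(P) = -47, f_y(P) = -3 (gradient nonzero, so P is smooth).
Step 3: tangent line at P: -47·(x − 3) + -3·(y − -1) = 0.
Expanding: -47*x - 3*y + 138 = 0.


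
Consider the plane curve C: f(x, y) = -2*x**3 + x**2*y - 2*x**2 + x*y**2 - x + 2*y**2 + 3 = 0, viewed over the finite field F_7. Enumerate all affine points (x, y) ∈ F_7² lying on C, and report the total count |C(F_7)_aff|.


Affine F_7-points: {(0, 3), (0, 4), (1, 3), (1, 6), (3, 3), (3, 5), (4, 0), (4, 2), (5, 2)}; count = 9.

For each of the 49 pairs (x, y) ∈ F_7², evaluate f(x, y) mod 7. Record the zeros.
  x = 0: [0↦3, 1↦5, 2↦4, 3↦0, 4↦0, 5↦4, 6↦5]  zeros at y ∈ {3, 4}
  x = 1: [0↦5, 1↦2, 2↦5, 3↦0, 4↦1, 5↦1, 6↦0]  zeros at y ∈ {3, 6}
  x = 2: [0↦5, 1↦6, 2↦1, 3↦4, 4↦1, 5↦6, 6↦5]  zeros at y ∈ ∅
  x = 3: [0↦5, 1↦5, 2↦1, 3↦0, 4↦2, 5↦0, 6↦1]  zeros at y ∈ {3, 5}
  x = 4: [0↦0, 1↦1, 2↦0, 3↦4, 4↦6, 5↦6, 6↦4]  zeros at y ∈ {0, 2}
  x = 5: [0↦6, 1↦3, 2↦0, 3↦4, 4↦1, 5↦5, 6↦2]  zeros at y ∈ {2}
  x = 6: [0↦4, 1↦6, 2↦3, 3↦2, 4↦3, 5↦6, 6↦4]  zeros at y ∈ ∅
Collecting zeros: affine points = {(0, 3), (0, 4), (1, 3), (1, 6), (3, 3), (3, 5), (4, 0), (4, 2), (5, 2)}.
Total count |C(F_7)_aff| = 9.


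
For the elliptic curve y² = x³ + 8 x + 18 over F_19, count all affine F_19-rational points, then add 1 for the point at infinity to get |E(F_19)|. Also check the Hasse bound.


Affine points = {(2, 2), (2, 17), (4, 0), (6, 4), (6, 15), (8, 9), (8, 10), (13, 1), (13, 18), (14, 9), (14, 10), (15, 6), (15, 13), (16, 9), (16, 10), (18, 3), (18, 16)}; affine count = 17; |E(F_19)| = 18.

Discriminant check: Δ ∝ 4a³ + 27b² = 4·8³ + 27·18² = 4·512 + 27·324 ≡ 4 (mod 19). Nonzero ⇒ E is nonsingular.
For each x ∈ F_19, compute rhs = x³ + 8·x + 18 mod 19, then count y ∈ F_19 with y² ≡ rhs.
  x = 0: rhs = 18, matching y values: none (0 points).
  x = 1: rhs = 8, matching y values: none (0 points).
  x = 2: rhs = 4, matching y values: 2, 17 (2 points).
  x = 3: rhs = 12, matching y values: none (0 points).
  x = 4: rhs = 0, matching y values: 0 (1 points).
  x = 5: rhs = 12, matching y values: none (0 points).
  x = 6: rhs = 16, matching y values: 4, 15 (2 points).
  x = 7: rhs = 18, matching y values: none (0 points).
  x = 8: rhs = 5, matching y values: 9, 10 (2 points).
  x = 9: rhs = 2, matching y values: none (0 points).
  x = 10: rhs = 15, matching y values: none (0 points).
  x = 11: rhs = 12, matching y values: none (0 points).
  x = 12: rhs = 18, matching y values: none (0 points).
  x = 13: rhs = 1, matching y values: 1, 18 (2 points).
  x = 14: rhs = 5, matching y values: 9, 10 (2 points).
  x = 15: rhs = 17, matching y values: 6, 13 (2 points).
  x = 16: rhs = 5, matching y values: 9, 10 (2 points).
  x = 17: rhs = 13, matching y values: none (0 points).
  x = 18: rhs = 9, matching y values: 3, 16 (2 points).
Total affine count: 17.
Full point count |E(F_19)| = 17 + 1 = 18.
Hasse bound: |18 − (19+1)| = |-2| = 2 ≤ 2√19 ≈ 8.7178 ✓.


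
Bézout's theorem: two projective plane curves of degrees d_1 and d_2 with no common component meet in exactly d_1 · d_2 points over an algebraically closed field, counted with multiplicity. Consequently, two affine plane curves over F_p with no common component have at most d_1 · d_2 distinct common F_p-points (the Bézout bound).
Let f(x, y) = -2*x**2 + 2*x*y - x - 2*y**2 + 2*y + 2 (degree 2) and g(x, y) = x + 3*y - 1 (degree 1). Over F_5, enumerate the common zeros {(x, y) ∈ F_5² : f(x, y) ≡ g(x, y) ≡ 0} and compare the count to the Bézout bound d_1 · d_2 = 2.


Common zeros: ∅; count = 0; Bézout bound = 2.

deg(f) = 2, deg(g) = 1, so Bézout bound = 2.
Scan x ∈ F_5. For each x, list the y ∈ F_5 with f(x, y) ≡ 0 and those with g(x, y) ≡ 0 (mod 5); the common zeros in that column are the intersection.
  x = 0: f ≡ 0 at y ∈ {3}; g ≡ 0 at y ∈ {2}; common: ∅.
  x = 1: f ≡ 0 at y ∈ ∅; g ≡ 0 at y ∈ {0}; common: ∅.
  x = 2: f ≡ 0 at y ∈ ∅; g ≡ 0 at y ∈ {3}; common: ∅.
  x = 3: f ≡ 0 at y ∈ ∅; g ≡ 0 at y ∈ {1}; common: ∅.
  x = 4: f ≡ 0 at y ∈ ∅; g ≡ 0 at y ∈ {4}; common: ∅.
Collecting: common zeros = ∅, so the count is 0.
Comparison with the Bézout bound: 0 ≤ 2 = deg(f)·deg(g), as expected for curves with no common component (the affine F_5-count falls short of the bound because intersections may lie at infinity, over extension fields, or carry multiplicity).


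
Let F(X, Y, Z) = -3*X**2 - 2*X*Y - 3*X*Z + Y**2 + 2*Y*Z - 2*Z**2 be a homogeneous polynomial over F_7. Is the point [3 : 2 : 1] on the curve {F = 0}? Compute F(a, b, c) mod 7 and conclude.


F(3,2,1) ≡ 0 (mod 7); P is on the curve.

Evaluate F(3, 2, 1) term-by-term (mod 7).
  -3*X**2 ↦ -3·9·1·1 = -27
  -2*X*Y ↦ -2·3·2·1 = -12
  -3*X*Z ↦ -3·3·1·1 = -9
  Y**2 ↦ 1·1·4·1 = 4
  2*Y*Z ↦ 2·1·2·1 = 4
  -2*Z**2 ↦ -2·1·1·1 = -2
Sum: F(3, 2, 1) = (-27) + (-12) + (-9) + (4) + (4) + (-2) = -42.
Reducing mod 7: -42 ≡ 0 (mod 7).
Since F(a, b, c) ≡ 0 (mod 7), P lies on the curve.


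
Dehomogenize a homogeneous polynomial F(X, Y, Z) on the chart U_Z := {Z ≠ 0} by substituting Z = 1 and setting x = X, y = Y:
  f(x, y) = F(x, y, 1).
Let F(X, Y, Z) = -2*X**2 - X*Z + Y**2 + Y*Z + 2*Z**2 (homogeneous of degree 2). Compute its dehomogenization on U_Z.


f(x, y) = -2*x**2 - x + y**2 + y + 2

On U_Z we set Z = 1. Each monomial c·X^i·Y^j·Z^k in F becomes c·x^i·y^j·1^k = c·x^i·y^j.
Substituting Z = 1: F(X, Y, 1) = -2*x**2 - x + y**2 + y + 2.
Note: deg(f) ≤ deg(F) = 2; strict inequality happens when F is divisible by Z (lost terms).


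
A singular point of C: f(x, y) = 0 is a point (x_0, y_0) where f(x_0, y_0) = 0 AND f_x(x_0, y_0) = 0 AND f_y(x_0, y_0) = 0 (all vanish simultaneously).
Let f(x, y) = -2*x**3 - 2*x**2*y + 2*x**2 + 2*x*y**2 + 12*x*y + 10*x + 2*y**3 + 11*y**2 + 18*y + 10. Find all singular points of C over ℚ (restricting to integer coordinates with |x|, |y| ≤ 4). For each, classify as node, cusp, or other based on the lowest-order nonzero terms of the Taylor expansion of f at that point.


Singular points: {(1, -2)}; classification: cusp.

Compute partial derivatives:
  f_x = -6*x**2 - 4*x*y + 4*x + 2*y**2 + 12*y + 10.
  f_y = -2*x**2 + 4*x*y + 12*x + 6*y**2 + 22*y + 18.
Scan x_0 ∈ {−4, ..., 4}. For each x_0, f_y(x_0, y) is a polynomial in y; find its integer roots y ∈ {−4, ..., 4}, then test f_x and f at those candidates.
  x = -4: f_y(-4, y) = 6*y**2 + 6*y - 62; no integer root y with |y| ≤ 4.
  x = -3: f_y(-3, y) = 6*y**2 + 10*y - 36; no integer root y with |y| ≤ 4.
  x = -2: f_y(-2, y) = 6*y**2 + 14*y - 14; no integer root y with |y| ≤ 4.
  x = -1: f_y(-1, y) = 6*y**2 + 18*y + 4; no integer root y with |y| ≤ 4.
  x = 0: f_y(0, y) = 6*y**2 + 22*y + 18; no integer root y with |y| ≤ 4.
  x = 1: f_y(1, y) = 6*y**2 + 26*y + 28; vanishes at y ∈ {-2}. (1, -2): f_x = 0, f = 0 — SINGULAR.
  x = 2: f_y(2, y) = 6*y**2 + 30*y + 34; no integer root y with |y| ≤ 4.
  x = 3: f_y(3, y) = 6*y**2 + 34*y + 36; no integer root y with |y| ≤ 4.
  x = 4: f_y(4, y) = 6*y**2 + 38*y + 34; no integer root y with |y| ≤ 4.
Only singular point on the grid: (1, -2).
Classify: substitute x = 1 + u, y = -2 + v and expand: f = -2*u**3 - 2*u**2*v + 2*u*v**2 + 2*v**3 + v**2.
No constant or linear terms (consistent with a singular point). Quadratic part: v**2. Cubic part: -2*u**3 - 2*u**2*v + 2*u*v**2 + 2*v**3.
The quadratic part v**2 is a perfect square, so there is a single (double) tangent line v = 0, i.e. y = -2. Restricting the cubic part to that line (v = 0) leaves -2*u**3 ≠ 0, so f is not divisible by v and the branch is v² ≈ 2*u**3 to lowest order — this is a cusp.
Classification: cusp.


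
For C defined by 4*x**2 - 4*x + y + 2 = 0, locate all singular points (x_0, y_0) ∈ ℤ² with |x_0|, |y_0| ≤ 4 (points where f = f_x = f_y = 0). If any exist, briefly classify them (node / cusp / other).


No singular points in the scanned grid; C is smooth there.

Compute partial derivatives:
  f_x = 8*x - 4.
  f_y = 1.
f_y = 1 is a nonzero constant, so f_y never vanishes: no point (x, y) can satisfy f = f_x = f_y = 0. In particular no (x, y) ∈ {−4, ..., 4}² is singular; the curve is smooth.


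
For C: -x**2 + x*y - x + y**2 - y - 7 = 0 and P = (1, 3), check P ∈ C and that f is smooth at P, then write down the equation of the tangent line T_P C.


Tangent line at P: 6*y - 18 = 0.

Step 1: f(1, 3) = 0, so P lies on C.
Step 2: partial derivatives
  f_x(x, y) = -2*x + y - 1, f_y(x, y) = x + 2*y - 1.
  f_x(P) = 0, f_y(P) = 6 (gradient nonzero, so P is smooth).
Step 3: tangent line at P: 0·(x − 1) + 6·(y − 3) = 0.
Expanding: 6*y - 18 = 0.


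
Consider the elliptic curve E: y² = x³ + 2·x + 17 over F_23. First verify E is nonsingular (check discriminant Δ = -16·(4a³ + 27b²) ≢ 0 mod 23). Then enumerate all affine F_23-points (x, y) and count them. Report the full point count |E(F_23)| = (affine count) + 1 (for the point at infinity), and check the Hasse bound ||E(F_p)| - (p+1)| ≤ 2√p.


Affine points = {(2, 11), (2, 12), (3, 2), (3, 21), (7, 11), (7, 12), (8, 4), (8, 19), (10, 5), (10, 18), (11, 6), (11, 17), (13, 3), (13, 20), (14, 11), (14, 12), (15, 8), (15, 15)}; affine count = 18; |E(F_23)| = 19.

Discriminant check: Δ ∝ 4a³ + 27b² = 4·2³ + 27·17² = 4·8 + 27·289 ≡ 15 (mod 23). Nonzero ⇒ E is nonsingular.
For each x ∈ F_23, compute rhs = x³ + 2·x + 17 mod 23, then count y ∈ F_23 with y² ≡ rhs.
  x = 0: rhs = 17, matching y values: none (0 points).
  x = 1: rhs = 20, matching y values: none (0 points).
  x = 2: rhs = 6, matching y values: 11, 12 (2 points).
  x = 3: rhs = 4, matching y values: 2, 21 (2 points).
  x = 4: rhs = 20, matching y values: none (0 points).
  x = 5: rhs = 14, matching y values: none (0 points).
  x = 6: rhs = 15, matching y values: none (0 points).
  x = 7: rhs = 6, matching y values: 11, 12 (2 points).
  x = 8: rhs = 16, matching y values: 4, 19 (2 points).
  x = 9: rhs = 5, matching y values: none (0 points).
  x = 10: rhs = 2, matching y values: 5, 18 (2 points).
  x = 11: rhs = 13, matching y values: 6, 17 (2 points).
  x = 12: rhs = 21, matching y values: none (0 points).
  x = 13: rhs = 9, matching y values: 3, 20 (2 points).
  x = 14: rhs = 6, matching y values: 11, 12 (2 points).
  x = 15: rhs = 18, matching y values: 8, 15 (2 points).
  x = 16: rhs = 5, matching y values: none (0 points).
  x = 17: rhs = 19, matching y values: none (0 points).
  x = 18: rhs = 20, matching y values: none (0 points).
  x = 19: rhs = 14, matching y values: none (0 points).
  x = 20: rhs = 7, matching y values: none (0 points).
  x = 21: rhs = 5, matching y values: none (0 points).
  x = 22: rhs = 14, matching y values: none (0 points).
Total affine count: 18.
Full point count |E(F_23)| = 18 + 1 = 19.
Hasse bound: |19 − (23+1)| = |-5| = 5 ≤ 2√23 ≈ 9.5917 ✓.


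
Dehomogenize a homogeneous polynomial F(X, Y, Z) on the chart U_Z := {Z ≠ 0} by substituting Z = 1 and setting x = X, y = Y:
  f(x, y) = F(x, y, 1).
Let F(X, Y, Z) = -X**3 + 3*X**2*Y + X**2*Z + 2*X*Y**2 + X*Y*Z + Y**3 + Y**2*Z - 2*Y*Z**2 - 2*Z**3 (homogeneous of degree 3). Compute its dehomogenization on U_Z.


f(x, y) = -x**3 + 3*x**2*y + x**2 + 2*x*y**2 + x*y + y**3 + y**2 - 2*y - 2

On U_Z we set Z = 1. Each monomial c·X^i·Y^j·Z^k in F becomes c·x^i·y^j·1^k = c·x^i·y^j.
Substituting Z = 1: F(X, Y, 1) = -x**3 + 3*x**2*y + x**2 + 2*x*y**2 + x*y + y**3 + y**2 - 2*y - 2.
Note: deg(f) ≤ deg(F) = 3; strict inequality happens when F is divisible by Z (lost terms).


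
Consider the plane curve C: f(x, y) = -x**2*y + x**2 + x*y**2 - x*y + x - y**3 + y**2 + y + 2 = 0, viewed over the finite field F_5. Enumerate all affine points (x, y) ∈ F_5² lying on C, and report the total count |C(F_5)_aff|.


Affine F_5-points: {(0, 2), (2, 1), (3, 2), (3, 3), (3, 4)}; count = 5.

For each of the 25 pairs (x, y) ∈ F_5², evaluate f(x, y) mod 5. Record the zeros.
  x = 0: [0↦2, 1↦3, 2↦0, 3↦2, 4↦3]  zeros at y ∈ {2}
  x = 1: [0↦4, 1↦4, 2↦2, 3↦2, 4↦3]  zeros at y ∈ ∅
  x = 2: [0↦3, 1↦0, 2↦2, 3↦3, 4↦2]  zeros at y ∈ {1}
  x = 3: [0↦4, 1↦1, 2↦0, 3↦0, 4↦0]  zeros at y ∈ {2, 3, 4}
  x = 4: [0↦2, 1↦2, 2↦1, 3↦3, 4↦2]  zeros at y ∈ ∅
Collecting zeros: affine points = {(0, 2), (2, 1), (3, 2), (3, 3), (3, 4)}.
Total count |C(F_5)_aff| = 5.


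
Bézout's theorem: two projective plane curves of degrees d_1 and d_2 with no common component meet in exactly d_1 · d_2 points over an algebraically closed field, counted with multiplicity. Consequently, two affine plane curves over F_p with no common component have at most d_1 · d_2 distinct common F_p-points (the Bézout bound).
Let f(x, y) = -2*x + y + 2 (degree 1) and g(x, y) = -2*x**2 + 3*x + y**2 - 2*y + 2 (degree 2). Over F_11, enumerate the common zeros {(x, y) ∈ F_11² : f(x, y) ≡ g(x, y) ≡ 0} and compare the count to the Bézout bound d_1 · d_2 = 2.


Common zeros: {(2, 2), (8, 3)}; count = 2; Bézout bound = 2.

deg(f) = 1, deg(g) = 2, so Bézout bound = 2.
Scan x ∈ F_11. For each x, list the y ∈ F_11 with f(x, y) ≡ 0 and those with g(x, y) ≡ 0 (mod 11); the common zeros in that column are the intersection.
  x = 0: f ≡ 0 at y ∈ {9}; g ≡ 0 at y ∈ ∅; common: ∅.
  x = 1: f ≡ 0 at y ∈ {0}; g ≡ 0 at y ∈ {4, 9}; common: ∅.
  x = 2: f ≡ 0 at y ∈ {2}; g ≡ 0 at y ∈ {0, 2}; common: {2}.
  x = 3: f ≡ 0 at y ∈ {4}; g ≡ 0 at y ∈ ∅; common: ∅.
  x = 4: f ≡ 0 at y ∈ {6}; g ≡ 0 at y ∈ ∅; common: ∅.
  x = 5: f ≡ 0 at y ∈ {8}; g ≡ 0 at y ∈ {0, 2}; common: ∅.
  x = 6: f ≡ 0 at y ∈ {10}; g ≡ 0 at y ∈ {4, 9}; common: ∅.
  x = 7: f ≡ 0 at y ∈ {1}; g ≡ 0 at y ∈ ∅; common: ∅.
  x = 8: f ≡ 0 at y ∈ {3}; g ≡ 0 at y ∈ {3, 10}; common: {3}.
  x = 9: f ≡ 0 at y ∈ {5}; g ≡ 0 at y ∈ ∅; common: ∅.
  x = 10: f ≡ 0 at y ∈ {7}; g ≡ 0 at y ∈ {3, 10}; common: ∅.
Collecting: common zeros = {(2, 2), (8, 3)}, so the count is 2.
Comparison with the Bézout bound: 2 ≤ 2 = deg(f)·deg(g), as expected for curves with no common component (the bound is attained).


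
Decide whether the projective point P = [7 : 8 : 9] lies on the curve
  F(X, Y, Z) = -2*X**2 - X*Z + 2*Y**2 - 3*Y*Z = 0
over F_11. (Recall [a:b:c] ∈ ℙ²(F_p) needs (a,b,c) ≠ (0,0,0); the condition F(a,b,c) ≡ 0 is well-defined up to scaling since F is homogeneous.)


F(7,8,9) ≡ 4 (mod 11); P is NOT on the curve.

Evaluate F(7, 8, 9) term-by-term (mod 11).
  -2*X**2 ↦ -2·49·1·1 = -98
  -X*Z ↦ -1·7·1·9 = -63
  2*Y**2 ↦ 2·1·64·1 = 128
  -3*Y*Z ↦ -3·1·8·9 = -216
Sum: F(7, 8, 9) = (-98) + (-63) + (128) + (-216) = -249.
Reducing mod 11: -249 ≡ 4 (mod 11).
Since F(a, b, c) ≡ 4 ≠ 0 (mod 11), P does NOT lie on the curve.


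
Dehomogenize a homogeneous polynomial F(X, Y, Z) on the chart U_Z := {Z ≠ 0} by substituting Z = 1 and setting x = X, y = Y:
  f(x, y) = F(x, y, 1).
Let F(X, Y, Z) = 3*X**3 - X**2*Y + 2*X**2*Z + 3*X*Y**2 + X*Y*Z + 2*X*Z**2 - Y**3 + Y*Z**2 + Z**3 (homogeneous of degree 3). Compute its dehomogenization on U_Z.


f(x, y) = 3*x**3 - x**2*y + 2*x**2 + 3*x*y**2 + x*y + 2*x - y**3 + y + 1

On U_Z we set Z = 1. Each monomial c·X^i·Y^j·Z^k in F becomes c·x^i·y^j·1^k = c·x^i·y^j.
Substituting Z = 1: F(X, Y, 1) = 3*x**3 - x**2*y + 2*x**2 + 3*x*y**2 + x*y + 2*x - y**3 + y + 1.
Note: deg(f) ≤ deg(F) = 3; strict inequality happens when F is divisible by Z (lost terms).


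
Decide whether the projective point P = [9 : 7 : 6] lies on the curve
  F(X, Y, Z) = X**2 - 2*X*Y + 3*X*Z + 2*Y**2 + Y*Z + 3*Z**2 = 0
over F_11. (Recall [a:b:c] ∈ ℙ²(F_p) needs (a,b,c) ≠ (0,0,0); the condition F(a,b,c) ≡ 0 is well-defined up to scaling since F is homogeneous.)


F(9,7,6) ≡ 2 (mod 11); P is NOT on the curve.

Evaluate F(9, 7, 6) term-by-term (mod 11).
  X**2 ↦ 1·81·1·1 = 81
  -2*X*Y ↦ -2·9·7·1 = -126
  3*X*Z ↦ 3·9·1·6 = 162
  2*Y**2 ↦ 2·1·49·1 = 98
  Y*Z ↦ 1·1·7·6 = 42
  3*Z**2 ↦ 3·1·1·36 = 108
Sum: F(9, 7, 6) = (81) + (-126) + (162) + (98) + (42) + (108) = 365.
Reducing mod 11: 365 ≡ 2 (mod 11).
Since F(a, b, c) ≡ 2 ≠ 0 (mod 11), P does NOT lie on the curve.
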